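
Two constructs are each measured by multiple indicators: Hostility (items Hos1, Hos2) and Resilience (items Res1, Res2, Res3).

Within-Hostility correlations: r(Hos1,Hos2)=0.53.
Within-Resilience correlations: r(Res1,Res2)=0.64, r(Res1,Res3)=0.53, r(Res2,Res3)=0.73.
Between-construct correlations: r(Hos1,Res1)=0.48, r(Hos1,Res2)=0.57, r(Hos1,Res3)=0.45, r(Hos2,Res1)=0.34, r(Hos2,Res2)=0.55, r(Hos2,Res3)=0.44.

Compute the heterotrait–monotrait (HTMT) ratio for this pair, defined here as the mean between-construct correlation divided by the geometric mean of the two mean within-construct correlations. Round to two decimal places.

Between-construct mean = 2.83/6 = 0.4717.
Mean within-Hos = 0.53/1 = 0.5300; mean within-Res = 1.90/3 = 0.6333.
Geometric mean = √(0.5300 × 0.6333) = 0.5794.
HTMT = 0.4717 / 0.5794 = 0.81.

0.81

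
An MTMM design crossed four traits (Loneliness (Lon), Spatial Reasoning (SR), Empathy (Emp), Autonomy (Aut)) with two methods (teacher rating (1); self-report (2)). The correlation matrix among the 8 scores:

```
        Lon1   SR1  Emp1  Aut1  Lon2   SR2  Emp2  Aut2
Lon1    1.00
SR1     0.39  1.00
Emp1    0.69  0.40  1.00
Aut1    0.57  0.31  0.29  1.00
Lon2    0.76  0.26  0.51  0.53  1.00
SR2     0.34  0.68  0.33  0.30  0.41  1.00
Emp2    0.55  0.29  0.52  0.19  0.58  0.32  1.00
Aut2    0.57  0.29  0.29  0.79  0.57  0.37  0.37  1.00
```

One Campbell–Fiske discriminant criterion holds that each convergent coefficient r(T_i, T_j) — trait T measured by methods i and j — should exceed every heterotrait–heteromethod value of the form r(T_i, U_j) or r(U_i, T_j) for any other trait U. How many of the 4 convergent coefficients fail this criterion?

1

Checking each validity diagonal entry against its comparison values:
Lon (methods 1·2): 0.76 vs {0.34, 0.26, 0.55, 0.51, 0.57, 0.53} → pass.
SR (methods 1·2): 0.68 vs {0.26, 0.34, 0.29, 0.33, 0.29, 0.30} → pass.
Emp (methods 1·2): 0.52 vs {0.51, 0.55, 0.33, 0.29, 0.29, 0.19} → fail.
Aut (methods 1·2): 0.79 vs {0.53, 0.57, 0.30, 0.29, 0.19, 0.29} → pass.
1 of 4 fail.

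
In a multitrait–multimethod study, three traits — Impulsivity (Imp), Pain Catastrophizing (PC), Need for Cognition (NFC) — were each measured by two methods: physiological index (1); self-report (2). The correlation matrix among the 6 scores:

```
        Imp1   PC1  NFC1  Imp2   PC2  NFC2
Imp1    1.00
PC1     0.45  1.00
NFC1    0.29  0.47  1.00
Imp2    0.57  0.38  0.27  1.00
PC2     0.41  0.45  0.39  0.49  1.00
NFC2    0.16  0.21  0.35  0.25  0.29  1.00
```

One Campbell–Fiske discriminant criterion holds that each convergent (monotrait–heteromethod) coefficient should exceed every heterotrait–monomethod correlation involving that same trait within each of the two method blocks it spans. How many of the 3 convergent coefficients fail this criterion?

2

Convergent coefficients and their comparison sets:
Imp (methods 1·2): 0.57 vs {0.45, 0.49, 0.29, 0.25} → pass.
PC (methods 1·2): 0.45 vs {0.45, 0.49, 0.47, 0.29} → fail.
NFC (methods 1·2): 0.35 vs {0.29, 0.25, 0.47, 0.29} → fail.
2 of 3 fail.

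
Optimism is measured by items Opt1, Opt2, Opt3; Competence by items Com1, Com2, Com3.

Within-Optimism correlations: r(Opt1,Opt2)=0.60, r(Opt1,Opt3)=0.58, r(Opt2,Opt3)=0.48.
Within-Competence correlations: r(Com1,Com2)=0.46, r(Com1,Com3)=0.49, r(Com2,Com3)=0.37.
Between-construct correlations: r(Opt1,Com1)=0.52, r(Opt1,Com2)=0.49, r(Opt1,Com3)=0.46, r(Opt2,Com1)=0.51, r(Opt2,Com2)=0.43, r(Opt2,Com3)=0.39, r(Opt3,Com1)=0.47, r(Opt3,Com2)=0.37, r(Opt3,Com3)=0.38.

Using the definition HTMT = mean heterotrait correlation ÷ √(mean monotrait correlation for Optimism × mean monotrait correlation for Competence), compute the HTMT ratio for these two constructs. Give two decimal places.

0.91

Mean heterotrait r = 4.02/9 = 0.4467.
Mean within-Opt = 1.66/3 = 0.5533; mean within-Com = 1.32/3 = 0.4400.
Geometric mean = √(0.5533 × 0.4400) = 0.4934.
HTMT = 0.4467 / 0.4934 = 0.91.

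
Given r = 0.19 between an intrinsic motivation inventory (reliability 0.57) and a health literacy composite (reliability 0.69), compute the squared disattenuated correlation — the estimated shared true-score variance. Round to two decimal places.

Disattenuated r = 0.19 / √(0.57 × 0.69) = 0.19 / 0.6271 = 0.3030.
Shared true-score variance = 0.3030² = 0.0918 ≈ 0.09.

0.09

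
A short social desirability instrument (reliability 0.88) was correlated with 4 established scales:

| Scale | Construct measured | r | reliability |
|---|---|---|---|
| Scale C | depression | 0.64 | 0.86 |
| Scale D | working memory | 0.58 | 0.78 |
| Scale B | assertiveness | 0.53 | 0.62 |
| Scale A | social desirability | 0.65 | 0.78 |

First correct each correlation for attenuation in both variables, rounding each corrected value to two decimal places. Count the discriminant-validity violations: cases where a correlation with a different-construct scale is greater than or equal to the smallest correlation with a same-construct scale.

0

Disattenuated r (r / √(r_scale · r_new)):
  Scale C (disc): 0.64 / √(0.86·0.88) = 0.74
  Scale D (disc): 0.58 / √(0.78·0.88) = 0.70
  Scale B (disc): 0.53 / √(0.62·0.88) = 0.72
  Scale A (conv): 0.65 / √(0.78·0.88) = 0.78
Smallest convergent = 0.78. Discriminant values: 0.74, 0.70, 0.72; count ≥ 0.78 → 0.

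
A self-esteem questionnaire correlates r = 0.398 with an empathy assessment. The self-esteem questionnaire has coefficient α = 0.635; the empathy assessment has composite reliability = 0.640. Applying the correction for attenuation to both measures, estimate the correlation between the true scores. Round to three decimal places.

0.624

r_true = r_obs / √(r_xx · r_yy) = 0.398 / √(0.635 × 0.640) = 0.398 / √0.406400 = 0.398 / 0.6375 ≈ 0.624.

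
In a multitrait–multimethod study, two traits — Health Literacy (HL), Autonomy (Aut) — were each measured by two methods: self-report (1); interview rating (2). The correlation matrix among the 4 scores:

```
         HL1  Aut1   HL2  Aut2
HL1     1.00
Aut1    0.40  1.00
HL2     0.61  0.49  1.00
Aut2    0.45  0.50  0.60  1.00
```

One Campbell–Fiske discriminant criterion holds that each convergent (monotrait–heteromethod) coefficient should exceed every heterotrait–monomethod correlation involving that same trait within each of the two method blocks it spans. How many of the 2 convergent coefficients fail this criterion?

1

Convergent coefficients and their comparison sets:
HL (methods 1·2): 0.61 vs {0.40, 0.60} → pass.
Aut (methods 1·2): 0.50 vs {0.40, 0.60} → fail.
1 of 2 fail.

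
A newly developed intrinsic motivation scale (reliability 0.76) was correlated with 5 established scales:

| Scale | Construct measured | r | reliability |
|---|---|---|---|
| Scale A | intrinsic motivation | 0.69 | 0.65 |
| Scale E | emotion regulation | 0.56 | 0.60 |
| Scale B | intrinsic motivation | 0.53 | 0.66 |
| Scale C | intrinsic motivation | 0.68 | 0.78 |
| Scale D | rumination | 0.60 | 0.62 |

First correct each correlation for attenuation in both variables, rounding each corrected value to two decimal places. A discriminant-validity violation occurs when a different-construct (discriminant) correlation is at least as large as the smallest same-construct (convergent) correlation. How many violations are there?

2

Disattenuated r (r / √(r_scale · r_new)):
  Scale A (conv): 0.69 / √(0.65·0.76) = 0.98
  Scale E (disc): 0.56 / √(0.60·0.76) = 0.83
  Scale B (conv): 0.53 / √(0.66·0.76) = 0.75
  Scale C (conv): 0.68 / √(0.78·0.76) = 0.88
  Scale D (disc): 0.60 / √(0.62·0.76) = 0.87
Smallest convergent = 0.75. Discriminant values: 0.83, 0.87; count ≥ 0.75 → 2.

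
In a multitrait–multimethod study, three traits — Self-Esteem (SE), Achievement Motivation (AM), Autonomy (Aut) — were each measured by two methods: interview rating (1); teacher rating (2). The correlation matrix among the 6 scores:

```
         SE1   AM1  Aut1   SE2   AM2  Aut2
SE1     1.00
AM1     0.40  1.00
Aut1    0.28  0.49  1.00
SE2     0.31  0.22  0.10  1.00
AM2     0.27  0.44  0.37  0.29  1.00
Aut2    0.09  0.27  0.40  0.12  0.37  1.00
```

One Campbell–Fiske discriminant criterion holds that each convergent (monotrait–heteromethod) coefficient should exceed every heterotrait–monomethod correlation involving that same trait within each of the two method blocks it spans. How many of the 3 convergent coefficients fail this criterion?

3

Each convergent coefficient versus the relevant comparison correlations:
SE (methods 1·2): 0.31 vs {0.40, 0.29, 0.28, 0.12} → fail.
AM (methods 1·2): 0.44 vs {0.40, 0.29, 0.49, 0.37} → fail.
Aut (methods 1·2): 0.40 vs {0.28, 0.12, 0.49, 0.37} → fail.
3 of 3 fail.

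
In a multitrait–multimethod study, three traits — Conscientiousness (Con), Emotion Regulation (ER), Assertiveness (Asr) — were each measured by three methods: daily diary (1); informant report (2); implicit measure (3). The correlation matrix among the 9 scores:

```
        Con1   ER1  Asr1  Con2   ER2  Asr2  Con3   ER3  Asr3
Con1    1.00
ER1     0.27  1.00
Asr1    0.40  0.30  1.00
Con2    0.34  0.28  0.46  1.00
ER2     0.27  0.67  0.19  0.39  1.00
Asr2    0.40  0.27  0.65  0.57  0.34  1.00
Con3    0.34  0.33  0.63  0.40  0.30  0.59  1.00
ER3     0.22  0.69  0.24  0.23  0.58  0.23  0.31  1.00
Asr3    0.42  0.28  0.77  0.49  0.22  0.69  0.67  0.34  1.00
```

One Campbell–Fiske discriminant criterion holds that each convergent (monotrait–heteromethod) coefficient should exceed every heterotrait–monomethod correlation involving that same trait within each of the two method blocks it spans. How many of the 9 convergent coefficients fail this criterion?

3

Checking each validity diagonal entry against its comparison values:
Con (methods 1·2): 0.34 vs {0.27, 0.39, 0.40, 0.57} → fail.
Con (methods 1·3): 0.34 vs {0.27, 0.31, 0.40, 0.67} → fail.
Con (methods 2·3): 0.40 vs {0.39, 0.31, 0.57, 0.67} → fail.
ER (methods 1·2): 0.67 vs {0.27, 0.39, 0.30, 0.34} → pass.
ER (methods 1·3): 0.69 vs {0.27, 0.31, 0.30, 0.34} → pass.
ER (methods 2·3): 0.58 vs {0.39, 0.31, 0.34, 0.34} → pass.
Asr (methods 1·2): 0.65 vs {0.40, 0.57, 0.30, 0.34} → pass.
Asr (methods 1·3): 0.77 vs {0.40, 0.67, 0.30, 0.34} → pass.
Asr (methods 2·3): 0.69 vs {0.57, 0.67, 0.34, 0.34} → pass.
3 of 9 fail.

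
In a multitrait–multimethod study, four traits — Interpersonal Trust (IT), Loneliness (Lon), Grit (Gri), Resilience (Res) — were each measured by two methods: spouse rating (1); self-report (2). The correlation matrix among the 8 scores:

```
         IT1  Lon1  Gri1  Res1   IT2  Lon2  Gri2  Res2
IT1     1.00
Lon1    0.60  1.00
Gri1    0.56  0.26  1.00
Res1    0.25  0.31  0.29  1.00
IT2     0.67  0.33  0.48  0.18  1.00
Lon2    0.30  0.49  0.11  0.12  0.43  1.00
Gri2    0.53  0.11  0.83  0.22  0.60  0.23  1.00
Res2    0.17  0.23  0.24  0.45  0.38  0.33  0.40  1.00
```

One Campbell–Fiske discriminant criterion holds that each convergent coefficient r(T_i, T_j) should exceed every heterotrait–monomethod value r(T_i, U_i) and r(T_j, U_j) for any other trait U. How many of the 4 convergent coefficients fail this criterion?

1

Checking each validity diagonal entry against its comparison values:
IT (methods 1·2): 0.67 vs {0.60, 0.43, 0.56, 0.60, 0.25, 0.38} → pass.
Lon (methods 1·2): 0.49 vs {0.60, 0.43, 0.26, 0.23, 0.31, 0.33} → fail.
Gri (methods 1·2): 0.83 vs {0.56, 0.60, 0.26, 0.23, 0.29, 0.40} → pass.
Res (methods 1·2): 0.45 vs {0.25, 0.38, 0.31, 0.33, 0.29, 0.40} → pass.
1 of 4 fail.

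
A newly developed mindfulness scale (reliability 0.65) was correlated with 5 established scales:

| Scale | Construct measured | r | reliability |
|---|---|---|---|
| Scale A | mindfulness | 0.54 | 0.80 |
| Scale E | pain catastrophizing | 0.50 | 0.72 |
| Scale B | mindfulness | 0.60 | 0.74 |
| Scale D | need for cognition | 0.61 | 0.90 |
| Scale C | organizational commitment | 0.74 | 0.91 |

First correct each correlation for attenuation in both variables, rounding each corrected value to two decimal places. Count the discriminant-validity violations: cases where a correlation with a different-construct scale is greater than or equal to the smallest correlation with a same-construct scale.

2

Disattenuated r (r / √(r_scale · r_new)):
  Scale A (conv): 0.54 / √(0.80·0.65) = 0.75
  Scale E (disc): 0.50 / √(0.72·0.65) = 0.73
  Scale B (conv): 0.60 / √(0.74·0.65) = 0.87
  Scale D (disc): 0.61 / √(0.90·0.65) = 0.80
  Scale C (disc): 0.74 / √(0.91·0.65) = 0.96
Smallest convergent = 0.75. Discriminant values: 0.73, 0.80, 0.96; count ≥ 0.75 → 2.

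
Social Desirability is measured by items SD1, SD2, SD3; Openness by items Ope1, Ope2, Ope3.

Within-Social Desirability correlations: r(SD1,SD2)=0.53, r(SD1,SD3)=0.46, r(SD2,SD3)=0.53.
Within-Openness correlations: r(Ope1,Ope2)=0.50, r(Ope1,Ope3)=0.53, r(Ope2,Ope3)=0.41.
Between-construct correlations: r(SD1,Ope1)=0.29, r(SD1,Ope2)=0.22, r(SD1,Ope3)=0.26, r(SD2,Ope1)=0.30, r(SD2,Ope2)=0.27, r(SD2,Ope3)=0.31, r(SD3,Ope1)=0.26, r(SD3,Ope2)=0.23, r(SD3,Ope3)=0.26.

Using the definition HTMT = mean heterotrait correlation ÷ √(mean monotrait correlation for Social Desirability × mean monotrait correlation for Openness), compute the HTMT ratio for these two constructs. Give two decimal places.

Between-construct mean = 2.40/9 = 0.2667.
Mean within-SD = 1.52/3 = 0.5067; mean within-Ope = 1.44/3 = 0.4800.
Geometric mean = √(0.5067 × 0.4800) = 0.4932.
HTMT = 0.2667 / 0.4932 = 0.54.

0.54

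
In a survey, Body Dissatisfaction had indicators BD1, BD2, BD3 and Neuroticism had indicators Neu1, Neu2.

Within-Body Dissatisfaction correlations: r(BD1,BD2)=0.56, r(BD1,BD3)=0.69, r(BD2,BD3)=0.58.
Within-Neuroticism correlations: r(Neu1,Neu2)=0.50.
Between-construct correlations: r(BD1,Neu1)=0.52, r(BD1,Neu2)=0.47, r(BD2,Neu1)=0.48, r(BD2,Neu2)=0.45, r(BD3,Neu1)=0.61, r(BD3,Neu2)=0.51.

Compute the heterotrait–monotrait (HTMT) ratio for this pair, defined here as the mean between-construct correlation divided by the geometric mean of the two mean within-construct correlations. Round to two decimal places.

0.92

Between-construct mean = 3.04/6 = 0.5067.
Mean within-BD = 1.83/3 = 0.6100; mean within-Neu = 0.50/1 = 0.5000.
Geometric mean = √(0.6100 × 0.5000) = 0.5523.
HTMT = 0.5067 / 0.5523 = 0.92.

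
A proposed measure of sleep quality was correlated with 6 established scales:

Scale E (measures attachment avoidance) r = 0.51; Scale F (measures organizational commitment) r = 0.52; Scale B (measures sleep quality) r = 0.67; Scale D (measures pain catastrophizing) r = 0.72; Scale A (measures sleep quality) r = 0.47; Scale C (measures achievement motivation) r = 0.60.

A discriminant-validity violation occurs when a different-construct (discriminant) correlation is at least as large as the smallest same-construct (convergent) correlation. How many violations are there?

4

Convergent (same construct = sleep quality): Scale B, Scale A.
Smallest convergent = 0.47. Discriminant values: 0.51, 0.52, 0.72, 0.60; count ≥ 0.47 → 4.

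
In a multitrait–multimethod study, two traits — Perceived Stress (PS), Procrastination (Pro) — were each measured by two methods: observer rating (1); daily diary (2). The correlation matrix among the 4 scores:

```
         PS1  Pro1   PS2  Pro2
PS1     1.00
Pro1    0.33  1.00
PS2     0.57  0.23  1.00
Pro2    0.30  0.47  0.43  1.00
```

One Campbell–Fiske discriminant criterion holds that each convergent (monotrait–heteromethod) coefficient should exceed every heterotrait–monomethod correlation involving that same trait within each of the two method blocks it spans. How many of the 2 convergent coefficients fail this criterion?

0

Checking each validity diagonal entry against its comparison values:
PS (methods 1·2): 0.57 vs {0.33, 0.43} → pass.
Pro (methods 1·2): 0.47 vs {0.33, 0.43} → pass.
0 of 2 fail.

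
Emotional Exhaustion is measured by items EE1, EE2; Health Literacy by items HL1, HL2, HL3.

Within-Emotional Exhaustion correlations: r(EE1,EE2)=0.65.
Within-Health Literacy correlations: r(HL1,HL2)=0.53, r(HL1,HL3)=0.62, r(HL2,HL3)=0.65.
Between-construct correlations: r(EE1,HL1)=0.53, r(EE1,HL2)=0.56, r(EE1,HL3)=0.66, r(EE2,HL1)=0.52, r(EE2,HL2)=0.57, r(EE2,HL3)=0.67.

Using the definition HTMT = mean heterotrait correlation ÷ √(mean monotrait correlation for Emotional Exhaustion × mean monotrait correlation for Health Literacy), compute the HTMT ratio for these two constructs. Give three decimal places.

Mean between = 3.51/6 = 0.5850.
Mean within-EE = 0.65/1 = 0.6500; mean within-HL = 1.80/3 = 0.6000.
Geometric mean = √(0.6500 × 0.6000) = 0.6245.
HTMT = 0.5850 / 0.6245 = 0.937.

0.937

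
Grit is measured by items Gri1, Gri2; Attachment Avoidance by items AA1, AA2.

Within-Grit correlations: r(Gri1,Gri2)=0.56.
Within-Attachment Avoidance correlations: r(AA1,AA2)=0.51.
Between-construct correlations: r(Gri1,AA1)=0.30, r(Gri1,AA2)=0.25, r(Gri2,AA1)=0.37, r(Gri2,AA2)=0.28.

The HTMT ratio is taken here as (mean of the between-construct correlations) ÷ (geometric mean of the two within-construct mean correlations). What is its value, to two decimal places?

0.56

Mean heterotrait r = 1.20/4 = 0.3000.
Mean within-Gri = 0.56/1 = 0.5600; mean within-AA = 0.51/1 = 0.5100.
Geometric mean = √(0.5600 × 0.5100) = 0.5344.
HTMT = 0.3000 / 0.5344 = 0.56.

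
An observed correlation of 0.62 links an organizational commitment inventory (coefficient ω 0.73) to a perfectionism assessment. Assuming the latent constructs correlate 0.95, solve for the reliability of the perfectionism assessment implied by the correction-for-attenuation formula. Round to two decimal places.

0.58

r_true = r_obs / √(r_xx · r_yy) ⇒ 0.95 = 0.62 / √(0.73 · r_yy).
√(0.73 · r_yy) = 0.62 / 0.95 = 0.6526; 0.73 · r_yy = 0.4259; r_yy = 0.4259 / 0.73 ≈ 0.58.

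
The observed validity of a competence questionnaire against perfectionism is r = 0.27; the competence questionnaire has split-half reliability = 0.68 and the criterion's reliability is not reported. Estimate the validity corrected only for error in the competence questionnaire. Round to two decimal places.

0.33

Single correction: r_c = r_obs / √r_xx = 0.27 / √0.68 = 0.27 / 0.8246 ≈ 0.33.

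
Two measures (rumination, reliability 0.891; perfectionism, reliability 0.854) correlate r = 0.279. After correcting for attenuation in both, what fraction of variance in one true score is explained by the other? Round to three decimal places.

Disattenuated r = 0.279 / √(0.891 × 0.854) = 0.279 / 0.8723 = 0.3198.
Shared true-score variance = 0.3198² = 0.1023 ≈ 0.102.

0.102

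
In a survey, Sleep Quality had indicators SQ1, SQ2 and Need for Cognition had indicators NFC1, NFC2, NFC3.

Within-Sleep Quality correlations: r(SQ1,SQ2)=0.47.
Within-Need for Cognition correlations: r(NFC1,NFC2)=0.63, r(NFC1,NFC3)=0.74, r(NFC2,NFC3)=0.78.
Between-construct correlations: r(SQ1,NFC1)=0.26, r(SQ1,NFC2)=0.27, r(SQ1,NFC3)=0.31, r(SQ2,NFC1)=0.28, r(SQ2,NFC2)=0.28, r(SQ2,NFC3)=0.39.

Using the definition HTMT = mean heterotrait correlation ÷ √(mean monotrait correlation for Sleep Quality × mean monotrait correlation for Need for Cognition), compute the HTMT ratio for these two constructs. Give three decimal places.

0.514

Mean heterotrait r = 1.79/6 = 0.2983.
Mean within-SQ = 0.47/1 = 0.4700; mean within-NFC = 2.15/3 = 0.7167.
Geometric mean = √(0.4700 × 0.7167) = 0.5804.
HTMT = 0.2983 / 0.5804 = 0.514.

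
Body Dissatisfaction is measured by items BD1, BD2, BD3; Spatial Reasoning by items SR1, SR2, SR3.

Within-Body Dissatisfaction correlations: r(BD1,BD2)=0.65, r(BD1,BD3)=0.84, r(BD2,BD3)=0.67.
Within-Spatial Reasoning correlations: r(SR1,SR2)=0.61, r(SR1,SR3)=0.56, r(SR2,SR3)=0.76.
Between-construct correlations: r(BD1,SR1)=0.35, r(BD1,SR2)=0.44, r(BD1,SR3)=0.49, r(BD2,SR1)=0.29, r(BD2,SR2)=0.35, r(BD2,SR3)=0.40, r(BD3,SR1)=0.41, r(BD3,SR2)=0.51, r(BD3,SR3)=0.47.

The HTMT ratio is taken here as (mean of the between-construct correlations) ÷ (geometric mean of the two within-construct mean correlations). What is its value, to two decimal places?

Between-construct mean = 3.71/9 = 0.4122.
Mean within-BD = 2.16/3 = 0.7200; mean within-SR = 1.93/3 = 0.6433.
Geometric mean = √(0.7200 × 0.6433) = 0.6806.
HTMT = 0.4122 / 0.6806 = 0.61.

0.61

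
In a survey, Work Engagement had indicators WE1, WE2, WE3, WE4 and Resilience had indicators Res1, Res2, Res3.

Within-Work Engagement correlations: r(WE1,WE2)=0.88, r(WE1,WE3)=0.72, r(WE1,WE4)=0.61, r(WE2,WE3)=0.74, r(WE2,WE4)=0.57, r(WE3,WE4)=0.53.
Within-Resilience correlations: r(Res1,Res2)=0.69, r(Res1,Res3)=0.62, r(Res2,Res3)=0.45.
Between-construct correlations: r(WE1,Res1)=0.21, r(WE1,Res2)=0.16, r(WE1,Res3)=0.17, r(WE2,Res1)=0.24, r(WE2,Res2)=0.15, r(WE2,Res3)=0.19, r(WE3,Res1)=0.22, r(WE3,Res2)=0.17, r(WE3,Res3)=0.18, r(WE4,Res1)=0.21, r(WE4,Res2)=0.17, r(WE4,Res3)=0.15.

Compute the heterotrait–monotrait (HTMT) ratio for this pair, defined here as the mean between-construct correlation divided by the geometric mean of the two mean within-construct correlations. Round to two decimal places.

Mean between = 2.22/12 = 0.1850.
Mean within-WE = 4.05/6 = 0.6750; mean within-Res = 1.76/3 = 0.5867.
Geometric mean = √(0.6750 × 0.5867) = 0.6293.
HTMT = 0.1850 / 0.6293 = 0.29.

0.29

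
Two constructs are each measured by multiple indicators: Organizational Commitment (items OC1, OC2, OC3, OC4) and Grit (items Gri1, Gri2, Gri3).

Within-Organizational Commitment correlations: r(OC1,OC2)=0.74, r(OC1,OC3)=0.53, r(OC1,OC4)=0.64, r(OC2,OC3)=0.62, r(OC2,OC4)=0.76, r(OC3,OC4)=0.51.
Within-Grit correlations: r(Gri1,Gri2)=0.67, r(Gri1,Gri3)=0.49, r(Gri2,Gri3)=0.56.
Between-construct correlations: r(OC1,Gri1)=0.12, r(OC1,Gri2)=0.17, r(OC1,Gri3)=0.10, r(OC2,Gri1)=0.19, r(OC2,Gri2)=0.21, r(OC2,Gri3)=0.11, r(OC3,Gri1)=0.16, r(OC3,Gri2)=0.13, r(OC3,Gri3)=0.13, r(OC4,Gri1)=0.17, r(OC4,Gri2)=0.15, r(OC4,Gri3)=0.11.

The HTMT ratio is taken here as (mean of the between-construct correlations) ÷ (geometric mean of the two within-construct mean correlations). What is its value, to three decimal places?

0.242

Between-construct mean = 1.75/12 = 0.1458.
Mean within-OC = 3.80/6 = 0.6333; mean within-Gri = 1.72/3 = 0.5733.
Geometric mean = √(0.6333 × 0.5733) = 0.6026.
HTMT = 0.1458 / 0.6026 = 0.242.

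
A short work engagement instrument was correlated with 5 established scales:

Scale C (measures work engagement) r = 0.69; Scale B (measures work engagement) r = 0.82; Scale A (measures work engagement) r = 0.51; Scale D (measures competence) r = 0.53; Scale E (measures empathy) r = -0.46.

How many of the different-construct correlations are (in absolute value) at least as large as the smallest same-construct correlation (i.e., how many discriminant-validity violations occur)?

Convergent (same construct = work engagement): Scale C, Scale B, Scale A.
Smallest convergent = 0.51. Discriminant |r|: 0.53, 0.46; count ≥ 0.51 → 1.

1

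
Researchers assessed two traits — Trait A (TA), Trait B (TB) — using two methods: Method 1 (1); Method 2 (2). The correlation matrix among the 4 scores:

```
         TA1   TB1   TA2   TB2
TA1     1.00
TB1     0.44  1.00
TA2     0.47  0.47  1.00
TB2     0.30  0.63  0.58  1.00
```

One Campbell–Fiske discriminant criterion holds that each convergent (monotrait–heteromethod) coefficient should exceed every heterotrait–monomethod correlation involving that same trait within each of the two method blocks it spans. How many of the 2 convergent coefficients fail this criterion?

Checking each validity diagonal entry against its comparison values:
TA (methods 1·2): 0.47 vs {0.44, 0.58} → fail.
TB (methods 1·2): 0.63 vs {0.44, 0.58} → pass.
1 of 2 fail.

1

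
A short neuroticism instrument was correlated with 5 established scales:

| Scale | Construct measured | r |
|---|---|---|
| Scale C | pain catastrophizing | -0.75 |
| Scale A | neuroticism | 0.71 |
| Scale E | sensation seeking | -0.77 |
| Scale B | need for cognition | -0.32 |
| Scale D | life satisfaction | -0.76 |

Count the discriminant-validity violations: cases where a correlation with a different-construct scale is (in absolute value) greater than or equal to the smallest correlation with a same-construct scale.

3

Convergent (same construct = neuroticism): Scale A.
Smallest convergent = 0.71. Discriminant |r|: 0.75, 0.77, 0.32, 0.76; count ≥ 0.71 → 3.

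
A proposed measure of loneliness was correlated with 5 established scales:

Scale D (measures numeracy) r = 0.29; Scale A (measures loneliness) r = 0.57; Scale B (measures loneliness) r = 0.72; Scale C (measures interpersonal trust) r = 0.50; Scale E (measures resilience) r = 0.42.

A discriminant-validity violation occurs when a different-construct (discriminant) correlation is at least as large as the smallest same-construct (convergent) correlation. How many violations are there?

Convergent (same construct = loneliness): Scale A, Scale B.
Smallest convergent = 0.57. Discriminant values: 0.29, 0.50, 0.42; count ≥ 0.57 → 0.

0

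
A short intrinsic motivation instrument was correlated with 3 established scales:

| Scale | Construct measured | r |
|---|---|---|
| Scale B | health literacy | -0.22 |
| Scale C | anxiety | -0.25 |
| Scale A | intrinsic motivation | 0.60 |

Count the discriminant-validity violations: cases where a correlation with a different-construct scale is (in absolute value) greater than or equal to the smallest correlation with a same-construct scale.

0

Convergent (same construct = intrinsic motivation): Scale A.
Smallest convergent = 0.60. Discriminant |r|: 0.22, 0.25; count ≥ 0.60 → 0.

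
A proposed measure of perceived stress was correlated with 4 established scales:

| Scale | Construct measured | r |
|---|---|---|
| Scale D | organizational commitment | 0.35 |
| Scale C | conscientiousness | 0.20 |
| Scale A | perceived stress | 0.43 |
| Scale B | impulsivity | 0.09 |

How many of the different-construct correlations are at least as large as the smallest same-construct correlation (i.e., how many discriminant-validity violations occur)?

0

Convergent (same construct = perceived stress): Scale A.
Smallest convergent = 0.43. Discriminant values: 0.35, 0.20, 0.09; count ≥ 0.43 → 0.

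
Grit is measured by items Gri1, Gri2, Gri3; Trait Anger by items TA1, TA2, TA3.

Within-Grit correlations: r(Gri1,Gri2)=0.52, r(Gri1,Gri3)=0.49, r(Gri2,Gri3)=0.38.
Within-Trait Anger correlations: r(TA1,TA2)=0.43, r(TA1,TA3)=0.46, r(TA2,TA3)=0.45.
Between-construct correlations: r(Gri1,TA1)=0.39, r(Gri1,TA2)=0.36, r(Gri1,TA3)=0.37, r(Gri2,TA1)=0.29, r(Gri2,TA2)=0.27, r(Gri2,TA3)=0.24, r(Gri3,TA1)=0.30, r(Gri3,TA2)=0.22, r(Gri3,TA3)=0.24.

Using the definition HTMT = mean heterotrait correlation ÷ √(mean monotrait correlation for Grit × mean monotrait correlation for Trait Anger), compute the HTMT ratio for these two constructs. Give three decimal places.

0.655

Mean heterotrait r = 2.68/9 = 0.2978.
Mean within-Gri = 1.39/3 = 0.4633; mean within-TA = 1.34/3 = 0.4467.
Geometric mean = √(0.4633 × 0.4467) = 0.4549.
HTMT = 0.2978 / 0.4549 = 0.655.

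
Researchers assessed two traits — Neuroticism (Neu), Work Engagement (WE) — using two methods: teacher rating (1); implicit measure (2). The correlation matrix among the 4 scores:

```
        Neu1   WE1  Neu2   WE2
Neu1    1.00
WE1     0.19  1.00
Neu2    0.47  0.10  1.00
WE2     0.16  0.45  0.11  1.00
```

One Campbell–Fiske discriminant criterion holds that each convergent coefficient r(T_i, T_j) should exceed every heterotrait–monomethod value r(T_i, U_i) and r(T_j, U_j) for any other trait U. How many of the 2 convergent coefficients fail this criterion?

Each convergent coefficient versus the relevant comparison correlations:
Neu (methods 1·2): 0.47 vs {0.19, 0.11} → pass.
WE (methods 1·2): 0.45 vs {0.19, 0.11} → pass.
0 of 2 fail.

0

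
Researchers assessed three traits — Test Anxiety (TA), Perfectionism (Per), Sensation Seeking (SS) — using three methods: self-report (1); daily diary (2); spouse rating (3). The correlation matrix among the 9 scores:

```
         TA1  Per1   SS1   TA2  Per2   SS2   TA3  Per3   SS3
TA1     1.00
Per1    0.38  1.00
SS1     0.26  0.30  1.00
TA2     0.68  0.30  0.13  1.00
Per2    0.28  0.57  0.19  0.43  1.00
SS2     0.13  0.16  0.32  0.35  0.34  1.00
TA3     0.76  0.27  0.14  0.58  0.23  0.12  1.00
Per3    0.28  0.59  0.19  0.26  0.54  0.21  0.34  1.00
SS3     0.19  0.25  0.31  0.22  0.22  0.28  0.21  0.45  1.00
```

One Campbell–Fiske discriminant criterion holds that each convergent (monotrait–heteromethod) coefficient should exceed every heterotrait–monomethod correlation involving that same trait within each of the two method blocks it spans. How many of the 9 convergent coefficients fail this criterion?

3

Each convergent coefficient versus the relevant comparison correlations:
TA (methods 1·2): 0.68 vs {0.38, 0.43, 0.26, 0.35} → pass.
TA (methods 1·3): 0.76 vs {0.38, 0.34, 0.26, 0.21} → pass.
TA (methods 2·3): 0.58 vs {0.43, 0.34, 0.35, 0.21} → pass.
Per (methods 1·2): 0.57 vs {0.38, 0.43, 0.30, 0.34} → pass.
Per (methods 1·3): 0.59 vs {0.38, 0.34, 0.30, 0.45} → pass.
Per (methods 2·3): 0.54 vs {0.43, 0.34, 0.34, 0.45} → pass.
SS (methods 1·2): 0.32 vs {0.26, 0.35, 0.30, 0.34} → fail.
SS (methods 1·3): 0.31 vs {0.26, 0.21, 0.30, 0.45} → fail.
SS (methods 2·3): 0.28 vs {0.35, 0.21, 0.34, 0.45} → fail.
3 of 9 fail.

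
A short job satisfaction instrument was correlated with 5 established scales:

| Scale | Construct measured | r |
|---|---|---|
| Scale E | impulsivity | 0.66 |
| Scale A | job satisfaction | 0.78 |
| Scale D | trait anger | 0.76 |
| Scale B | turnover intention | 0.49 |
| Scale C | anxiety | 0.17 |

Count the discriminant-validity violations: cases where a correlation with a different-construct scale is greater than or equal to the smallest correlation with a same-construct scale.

Convergent (same construct = job satisfaction): Scale A.
Smallest convergent = 0.78. Discriminant values: 0.66, 0.76, 0.49, 0.17; count ≥ 0.78 → 0.

0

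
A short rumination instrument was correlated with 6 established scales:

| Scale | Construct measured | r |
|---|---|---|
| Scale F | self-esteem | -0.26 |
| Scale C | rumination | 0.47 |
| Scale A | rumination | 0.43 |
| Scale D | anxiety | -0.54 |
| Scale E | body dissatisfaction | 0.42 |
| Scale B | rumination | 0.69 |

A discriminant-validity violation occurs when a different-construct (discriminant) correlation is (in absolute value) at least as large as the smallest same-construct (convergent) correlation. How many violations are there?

Convergent (same construct = rumination): Scale C, Scale A, Scale B.
Smallest convergent = 0.43. Discriminant |r|: 0.26, 0.54, 0.42; count ≥ 0.43 → 1.

1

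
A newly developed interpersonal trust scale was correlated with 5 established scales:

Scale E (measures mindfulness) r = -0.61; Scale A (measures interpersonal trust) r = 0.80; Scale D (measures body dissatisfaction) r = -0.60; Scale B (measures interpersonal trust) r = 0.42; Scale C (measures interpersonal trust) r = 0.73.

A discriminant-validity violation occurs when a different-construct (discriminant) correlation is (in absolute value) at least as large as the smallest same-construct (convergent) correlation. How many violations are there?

Convergent (same construct = interpersonal trust): Scale A, Scale B, Scale C.
Smallest convergent = 0.42. Discriminant |r|: 0.61, 0.60; count ≥ 0.42 → 2.

2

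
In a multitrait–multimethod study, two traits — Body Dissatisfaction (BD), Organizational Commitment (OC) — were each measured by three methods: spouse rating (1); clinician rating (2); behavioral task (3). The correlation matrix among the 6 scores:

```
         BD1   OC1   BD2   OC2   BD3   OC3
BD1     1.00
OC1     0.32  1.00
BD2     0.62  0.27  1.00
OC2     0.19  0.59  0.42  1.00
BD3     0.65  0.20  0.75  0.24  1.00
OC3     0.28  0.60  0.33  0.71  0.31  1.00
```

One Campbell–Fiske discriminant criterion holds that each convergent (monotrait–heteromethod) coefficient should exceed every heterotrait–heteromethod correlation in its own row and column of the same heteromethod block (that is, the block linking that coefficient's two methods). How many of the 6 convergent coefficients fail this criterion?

Checking each validity diagonal entry against its comparison values:
BD (methods 1·2): 0.62 vs {0.19, 0.27} → pass.
BD (methods 1·3): 0.65 vs {0.28, 0.20} → pass.
BD (methods 2·3): 0.75 vs {0.33, 0.24} → pass.
OC (methods 1·2): 0.59 vs {0.27, 0.19} → pass.
OC (methods 1·3): 0.60 vs {0.20, 0.28} → pass.
OC (methods 2·3): 0.71 vs {0.24, 0.33} → pass.
0 of 6 fail.

0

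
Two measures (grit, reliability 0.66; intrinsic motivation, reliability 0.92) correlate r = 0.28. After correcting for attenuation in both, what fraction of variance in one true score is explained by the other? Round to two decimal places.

0.13

Disattenuated r = 0.28 / √(0.66 × 0.92) = 0.28 / 0.7792 = 0.3593.
Shared true-score variance = 0.3593² = 0.1291 ≈ 0.13.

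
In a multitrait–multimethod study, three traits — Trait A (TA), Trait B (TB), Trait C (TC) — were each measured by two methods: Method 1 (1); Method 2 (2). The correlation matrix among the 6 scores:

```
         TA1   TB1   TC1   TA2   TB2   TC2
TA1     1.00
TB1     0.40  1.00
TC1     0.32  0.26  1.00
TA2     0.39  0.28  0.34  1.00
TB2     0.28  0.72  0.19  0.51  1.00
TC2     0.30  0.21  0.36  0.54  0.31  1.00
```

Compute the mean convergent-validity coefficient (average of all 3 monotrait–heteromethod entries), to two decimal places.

Convergent values: 0.39, 0.72, 0.36; mean = 1.47/3 = 0.49.

0.49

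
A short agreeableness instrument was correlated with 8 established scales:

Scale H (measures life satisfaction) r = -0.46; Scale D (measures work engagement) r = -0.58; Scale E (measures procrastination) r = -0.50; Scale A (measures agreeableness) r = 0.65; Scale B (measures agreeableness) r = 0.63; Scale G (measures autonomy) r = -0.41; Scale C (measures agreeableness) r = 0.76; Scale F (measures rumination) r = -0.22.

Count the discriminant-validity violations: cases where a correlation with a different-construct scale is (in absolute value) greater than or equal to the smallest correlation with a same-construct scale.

Convergent (same construct = agreeableness): Scale A, Scale B, Scale C.
Smallest convergent = 0.63. Discriminant |r|: 0.46, 0.58, 0.50, 0.41, 0.22; count ≥ 0.63 → 0.

0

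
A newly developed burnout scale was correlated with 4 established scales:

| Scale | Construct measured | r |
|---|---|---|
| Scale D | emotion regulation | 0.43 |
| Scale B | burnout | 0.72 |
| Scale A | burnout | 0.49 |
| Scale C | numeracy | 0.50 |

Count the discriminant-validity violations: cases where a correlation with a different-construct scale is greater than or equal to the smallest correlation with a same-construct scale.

1

Convergent (same construct = burnout): Scale B, Scale A.
Smallest convergent = 0.49. Discriminant values: 0.43, 0.50; count ≥ 0.49 → 1.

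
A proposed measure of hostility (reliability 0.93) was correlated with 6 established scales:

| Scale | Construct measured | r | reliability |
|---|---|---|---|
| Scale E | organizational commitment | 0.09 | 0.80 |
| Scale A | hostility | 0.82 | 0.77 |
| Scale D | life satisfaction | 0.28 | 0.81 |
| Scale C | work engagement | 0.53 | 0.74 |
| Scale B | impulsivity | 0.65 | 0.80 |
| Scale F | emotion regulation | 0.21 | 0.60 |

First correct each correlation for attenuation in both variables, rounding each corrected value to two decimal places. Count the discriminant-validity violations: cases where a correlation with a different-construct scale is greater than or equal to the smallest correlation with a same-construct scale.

Disattenuated r (r / √(r_scale · r_new)):
  Scale E (disc): 0.09 / √(0.80·0.93) = 0.10
  Scale A (conv): 0.82 / √(0.77·0.93) = 0.97
  Scale D (disc): 0.28 / √(0.81·0.93) = 0.32
  Scale C (disc): 0.53 / √(0.74·0.93) = 0.64
  Scale B (disc): 0.65 / √(0.80·0.93) = 0.75
  Scale F (disc): 0.21 / √(0.60·0.93) = 0.28
Smallest convergent = 0.97. Discriminant values: 0.10, 0.32, 0.64, 0.75, 0.28; count ≥ 0.97 → 0.

0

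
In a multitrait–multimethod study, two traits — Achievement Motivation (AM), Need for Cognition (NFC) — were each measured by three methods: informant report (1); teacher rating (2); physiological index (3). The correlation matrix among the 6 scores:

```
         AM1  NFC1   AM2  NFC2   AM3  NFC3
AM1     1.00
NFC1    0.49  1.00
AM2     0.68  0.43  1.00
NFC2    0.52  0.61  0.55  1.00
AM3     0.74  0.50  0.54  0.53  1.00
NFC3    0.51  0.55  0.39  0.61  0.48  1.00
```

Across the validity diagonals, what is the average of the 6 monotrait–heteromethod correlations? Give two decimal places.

0.62

Convergent values: 0.68, 0.74, 0.54, 0.61, 0.55, 0.61; mean = 3.73/6 = 0.62.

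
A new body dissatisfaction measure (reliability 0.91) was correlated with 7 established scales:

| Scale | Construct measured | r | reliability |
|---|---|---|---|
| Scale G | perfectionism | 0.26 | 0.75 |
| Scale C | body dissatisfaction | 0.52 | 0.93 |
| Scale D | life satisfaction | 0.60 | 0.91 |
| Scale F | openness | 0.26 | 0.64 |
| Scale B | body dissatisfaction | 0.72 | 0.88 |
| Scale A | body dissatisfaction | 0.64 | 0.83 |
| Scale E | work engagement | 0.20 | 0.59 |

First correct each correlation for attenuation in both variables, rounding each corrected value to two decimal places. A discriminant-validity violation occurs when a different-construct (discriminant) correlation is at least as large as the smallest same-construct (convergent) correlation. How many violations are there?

1

Disattenuated r (r / √(r_scale · r_new)):
  Scale G (disc): 0.26 / √(0.75·0.91) = 0.31
  Scale C (conv): 0.52 / √(0.93·0.91) = 0.57
  Scale D (disc): 0.60 / √(0.91·0.91) = 0.66
  Scale F (disc): 0.26 / √(0.64·0.91) = 0.34
  Scale B (conv): 0.72 / √(0.88·0.91) = 0.80
  Scale A (conv): 0.64 / √(0.83·0.91) = 0.74
  Scale E (disc): 0.20 / √(0.59·0.91) = 0.27
Smallest convergent = 0.57. Discriminant values: 0.31, 0.66, 0.34, 0.27; count ≥ 0.57 → 1.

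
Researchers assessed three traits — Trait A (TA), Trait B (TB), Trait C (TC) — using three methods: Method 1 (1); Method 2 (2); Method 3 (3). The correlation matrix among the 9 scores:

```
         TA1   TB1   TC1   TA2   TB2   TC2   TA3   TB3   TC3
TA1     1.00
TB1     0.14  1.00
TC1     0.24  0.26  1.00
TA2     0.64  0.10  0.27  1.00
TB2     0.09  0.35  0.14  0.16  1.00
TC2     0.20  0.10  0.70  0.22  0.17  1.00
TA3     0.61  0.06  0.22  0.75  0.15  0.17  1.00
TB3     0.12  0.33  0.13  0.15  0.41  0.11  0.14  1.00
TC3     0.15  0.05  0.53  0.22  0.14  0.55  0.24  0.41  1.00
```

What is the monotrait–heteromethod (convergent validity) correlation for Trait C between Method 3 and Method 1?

Same trait (TC), different methods: r(TC3, TC1) = 0.53.

0.53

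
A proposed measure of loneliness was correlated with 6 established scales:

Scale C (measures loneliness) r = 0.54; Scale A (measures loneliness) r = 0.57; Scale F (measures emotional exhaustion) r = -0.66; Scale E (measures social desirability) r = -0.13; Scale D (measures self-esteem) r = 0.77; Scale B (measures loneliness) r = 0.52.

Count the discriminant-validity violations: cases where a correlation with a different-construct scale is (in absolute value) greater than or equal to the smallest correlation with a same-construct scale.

Convergent (same construct = loneliness): Scale C, Scale A, Scale B.
Smallest convergent = 0.52. Discriminant |r|: 0.66, 0.13, 0.77; count ≥ 0.52 → 2.

2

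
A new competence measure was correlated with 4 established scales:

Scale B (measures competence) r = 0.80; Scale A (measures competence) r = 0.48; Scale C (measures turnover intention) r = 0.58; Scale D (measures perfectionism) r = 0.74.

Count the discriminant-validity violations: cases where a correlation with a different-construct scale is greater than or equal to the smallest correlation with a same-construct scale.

2

Convergent (same construct = competence): Scale B, Scale A.
Smallest convergent = 0.48. Discriminant values: 0.58, 0.74; count ≥ 0.48 → 2.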